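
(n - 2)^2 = n^2 - 4*n + 4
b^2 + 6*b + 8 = (b + 2)*(b + 4)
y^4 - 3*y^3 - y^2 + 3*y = y*(y - 3)*(y - 1)*(y + 1)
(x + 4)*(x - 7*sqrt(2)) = x^2 - 7*sqrt(2)*x + 4*x - 28*sqrt(2)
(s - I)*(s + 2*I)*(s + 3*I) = s^3 + 4*I*s^2 - s + 6*I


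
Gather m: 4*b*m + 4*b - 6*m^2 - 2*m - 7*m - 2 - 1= 4*b - 6*m^2 + m*(4*b - 9) - 3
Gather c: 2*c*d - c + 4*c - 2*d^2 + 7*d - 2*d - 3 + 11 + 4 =c*(2*d + 3) - 2*d^2 + 5*d + 12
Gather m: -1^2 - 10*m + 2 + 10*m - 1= 0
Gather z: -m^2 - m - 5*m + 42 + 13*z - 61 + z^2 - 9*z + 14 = -m^2 - 6*m + z^2 + 4*z - 5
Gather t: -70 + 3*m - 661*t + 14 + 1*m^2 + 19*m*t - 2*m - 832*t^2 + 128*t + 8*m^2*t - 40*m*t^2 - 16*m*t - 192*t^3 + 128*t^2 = m^2 + m - 192*t^3 + t^2*(-40*m - 704) + t*(8*m^2 + 3*m - 533) - 56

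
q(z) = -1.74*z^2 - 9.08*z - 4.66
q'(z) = -3.48*z - 9.08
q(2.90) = -45.63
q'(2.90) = -19.17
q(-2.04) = 6.62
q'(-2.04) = -1.98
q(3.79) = -64.07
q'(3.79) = -22.27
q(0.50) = -9.64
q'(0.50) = -10.82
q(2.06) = -30.75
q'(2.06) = -16.25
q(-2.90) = 7.04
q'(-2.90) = 1.01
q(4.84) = -89.37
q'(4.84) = -25.92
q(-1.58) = 5.34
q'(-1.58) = -3.58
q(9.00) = -227.32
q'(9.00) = -40.40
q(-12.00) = -146.26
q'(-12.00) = 32.68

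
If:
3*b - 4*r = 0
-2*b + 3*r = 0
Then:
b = 0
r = 0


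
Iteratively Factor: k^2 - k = (k - 1)*(k)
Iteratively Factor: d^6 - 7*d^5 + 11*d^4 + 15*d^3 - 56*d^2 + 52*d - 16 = (d - 4)*(d^5 - 3*d^4 - d^3 + 11*d^2 - 12*d + 4) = (d - 4)*(d - 2)*(d^4 - d^3 - 3*d^2 + 5*d - 2) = (d - 4)*(d - 2)*(d + 2)*(d^3 - 3*d^2 + 3*d - 1) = (d - 4)*(d - 2)*(d - 1)*(d + 2)*(d^2 - 2*d + 1) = (d - 4)*(d - 2)*(d - 1)^2*(d + 2)*(d - 1)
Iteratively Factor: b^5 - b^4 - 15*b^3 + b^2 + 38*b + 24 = (b - 2)*(b^4 + b^3 - 13*b^2 - 25*b - 12) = (b - 2)*(b + 1)*(b^3 - 13*b - 12) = (b - 4)*(b - 2)*(b + 1)*(b^2 + 4*b + 3) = (b - 4)*(b - 2)*(b + 1)^2*(b + 3)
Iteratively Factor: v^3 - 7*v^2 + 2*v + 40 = (v - 4)*(v^2 - 3*v - 10) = (v - 5)*(v - 4)*(v + 2)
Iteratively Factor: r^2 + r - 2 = (r + 2)*(r - 1)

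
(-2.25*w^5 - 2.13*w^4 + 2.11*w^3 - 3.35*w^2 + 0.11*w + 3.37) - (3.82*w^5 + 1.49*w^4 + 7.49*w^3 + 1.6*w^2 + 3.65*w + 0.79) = -6.07*w^5 - 3.62*w^4 - 5.38*w^3 - 4.95*w^2 - 3.54*w + 2.58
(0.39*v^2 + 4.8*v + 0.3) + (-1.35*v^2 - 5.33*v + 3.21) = -0.96*v^2 - 0.53*v + 3.51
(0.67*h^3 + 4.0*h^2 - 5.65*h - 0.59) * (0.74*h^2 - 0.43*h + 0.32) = 0.4958*h^5 + 2.6719*h^4 - 5.6866*h^3 + 3.2729*h^2 - 1.5543*h - 0.1888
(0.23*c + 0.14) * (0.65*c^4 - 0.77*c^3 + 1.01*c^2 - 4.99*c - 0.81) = 0.1495*c^5 - 0.0861*c^4 + 0.1245*c^3 - 1.0063*c^2 - 0.8849*c - 0.1134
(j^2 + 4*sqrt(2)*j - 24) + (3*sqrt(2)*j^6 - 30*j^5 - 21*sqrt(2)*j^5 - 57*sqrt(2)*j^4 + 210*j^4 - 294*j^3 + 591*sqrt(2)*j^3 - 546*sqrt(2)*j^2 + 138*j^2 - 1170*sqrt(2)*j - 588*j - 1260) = 3*sqrt(2)*j^6 - 30*j^5 - 21*sqrt(2)*j^5 - 57*sqrt(2)*j^4 + 210*j^4 - 294*j^3 + 591*sqrt(2)*j^3 - 546*sqrt(2)*j^2 + 139*j^2 - 1166*sqrt(2)*j - 588*j - 1284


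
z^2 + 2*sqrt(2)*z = z*(z + 2*sqrt(2))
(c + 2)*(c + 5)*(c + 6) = c^3 + 13*c^2 + 52*c + 60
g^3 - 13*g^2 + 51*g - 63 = (g - 7)*(g - 3)^2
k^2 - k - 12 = (k - 4)*(k + 3)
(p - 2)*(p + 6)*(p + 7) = p^3 + 11*p^2 + 16*p - 84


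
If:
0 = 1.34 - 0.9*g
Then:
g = 1.49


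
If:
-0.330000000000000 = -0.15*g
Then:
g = 2.20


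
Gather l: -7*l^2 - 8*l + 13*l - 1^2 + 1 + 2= -7*l^2 + 5*l + 2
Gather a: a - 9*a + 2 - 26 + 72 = 48 - 8*a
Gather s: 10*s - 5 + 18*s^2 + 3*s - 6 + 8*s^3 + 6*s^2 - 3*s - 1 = 8*s^3 + 24*s^2 + 10*s - 12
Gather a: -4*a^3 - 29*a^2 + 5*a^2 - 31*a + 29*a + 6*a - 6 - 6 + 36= -4*a^3 - 24*a^2 + 4*a + 24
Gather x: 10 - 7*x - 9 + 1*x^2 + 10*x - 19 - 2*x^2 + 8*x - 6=-x^2 + 11*x - 24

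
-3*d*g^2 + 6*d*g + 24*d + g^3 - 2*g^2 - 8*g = (-3*d + g)*(g - 4)*(g + 2)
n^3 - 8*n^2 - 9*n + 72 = (n - 8)*(n - 3)*(n + 3)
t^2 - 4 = (t - 2)*(t + 2)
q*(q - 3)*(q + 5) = q^3 + 2*q^2 - 15*q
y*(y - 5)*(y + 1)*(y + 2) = y^4 - 2*y^3 - 13*y^2 - 10*y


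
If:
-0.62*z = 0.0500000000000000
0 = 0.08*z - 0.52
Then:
No Solution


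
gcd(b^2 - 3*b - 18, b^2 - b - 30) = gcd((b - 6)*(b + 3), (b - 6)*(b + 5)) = b - 6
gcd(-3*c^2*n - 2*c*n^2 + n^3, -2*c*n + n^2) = n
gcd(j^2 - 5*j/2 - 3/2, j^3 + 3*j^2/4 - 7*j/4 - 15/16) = j + 1/2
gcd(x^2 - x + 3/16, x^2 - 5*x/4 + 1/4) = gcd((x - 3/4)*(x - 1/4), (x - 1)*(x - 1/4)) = x - 1/4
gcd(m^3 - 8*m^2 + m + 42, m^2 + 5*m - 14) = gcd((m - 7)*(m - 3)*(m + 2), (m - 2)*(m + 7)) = 1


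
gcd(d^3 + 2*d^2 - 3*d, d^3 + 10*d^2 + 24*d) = d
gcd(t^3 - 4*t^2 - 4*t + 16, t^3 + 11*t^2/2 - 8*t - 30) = t + 2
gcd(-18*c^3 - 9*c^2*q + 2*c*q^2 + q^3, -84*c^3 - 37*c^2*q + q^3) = 3*c + q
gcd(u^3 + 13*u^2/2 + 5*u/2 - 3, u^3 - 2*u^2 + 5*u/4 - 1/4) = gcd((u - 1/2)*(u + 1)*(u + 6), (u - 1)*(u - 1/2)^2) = u - 1/2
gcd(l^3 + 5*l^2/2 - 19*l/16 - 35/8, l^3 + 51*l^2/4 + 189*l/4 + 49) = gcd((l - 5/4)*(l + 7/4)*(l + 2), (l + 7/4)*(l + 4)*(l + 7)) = l + 7/4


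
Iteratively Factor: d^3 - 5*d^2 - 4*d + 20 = (d - 2)*(d^2 - 3*d - 10) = (d - 5)*(d - 2)*(d + 2)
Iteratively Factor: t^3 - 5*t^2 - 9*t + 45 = (t + 3)*(t^2 - 8*t + 15) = (t - 3)*(t + 3)*(t - 5)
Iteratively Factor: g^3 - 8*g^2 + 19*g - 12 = (g - 4)*(g^2 - 4*g + 3) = (g - 4)*(g - 1)*(g - 3)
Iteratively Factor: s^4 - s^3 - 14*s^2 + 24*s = (s)*(s^3 - s^2 - 14*s + 24) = s*(s - 2)*(s^2 + s - 12) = s*(s - 3)*(s - 2)*(s + 4)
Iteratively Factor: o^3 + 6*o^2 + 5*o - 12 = (o + 3)*(o^2 + 3*o - 4) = (o - 1)*(o + 3)*(o + 4)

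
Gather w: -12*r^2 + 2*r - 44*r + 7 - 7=-12*r^2 - 42*r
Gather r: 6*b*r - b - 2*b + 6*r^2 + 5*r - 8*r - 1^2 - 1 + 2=-3*b + 6*r^2 + r*(6*b - 3)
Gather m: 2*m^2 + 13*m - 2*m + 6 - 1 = 2*m^2 + 11*m + 5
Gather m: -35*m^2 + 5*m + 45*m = -35*m^2 + 50*m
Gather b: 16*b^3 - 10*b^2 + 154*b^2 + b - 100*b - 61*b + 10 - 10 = 16*b^3 + 144*b^2 - 160*b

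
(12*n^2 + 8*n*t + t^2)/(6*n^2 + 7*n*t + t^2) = (2*n + t)/(n + t)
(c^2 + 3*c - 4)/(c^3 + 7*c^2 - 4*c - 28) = (c^2 + 3*c - 4)/(c^3 + 7*c^2 - 4*c - 28)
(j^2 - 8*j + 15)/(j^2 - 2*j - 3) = (j - 5)/(j + 1)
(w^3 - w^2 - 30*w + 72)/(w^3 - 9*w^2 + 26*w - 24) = (w + 6)/(w - 2)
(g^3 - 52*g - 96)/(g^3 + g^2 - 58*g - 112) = (g + 6)/(g + 7)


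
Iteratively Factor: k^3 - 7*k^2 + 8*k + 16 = (k - 4)*(k^2 - 3*k - 4) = (k - 4)^2*(k + 1)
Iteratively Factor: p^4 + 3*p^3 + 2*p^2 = (p)*(p^3 + 3*p^2 + 2*p) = p*(p + 1)*(p^2 + 2*p) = p^2*(p + 1)*(p + 2)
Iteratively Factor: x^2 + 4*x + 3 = (x + 1)*(x + 3)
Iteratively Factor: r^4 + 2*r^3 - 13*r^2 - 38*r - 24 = (r + 2)*(r^3 - 13*r - 12) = (r + 1)*(r + 2)*(r^2 - r - 12) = (r + 1)*(r + 2)*(r + 3)*(r - 4)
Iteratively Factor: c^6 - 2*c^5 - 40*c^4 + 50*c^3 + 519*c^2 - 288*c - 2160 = (c + 3)*(c^5 - 5*c^4 - 25*c^3 + 125*c^2 + 144*c - 720) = (c + 3)*(c + 4)*(c^4 - 9*c^3 + 11*c^2 + 81*c - 180) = (c - 3)*(c + 3)*(c + 4)*(c^3 - 6*c^2 - 7*c + 60) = (c - 5)*(c - 3)*(c + 3)*(c + 4)*(c^2 - c - 12) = (c - 5)*(c - 3)*(c + 3)^2*(c + 4)*(c - 4)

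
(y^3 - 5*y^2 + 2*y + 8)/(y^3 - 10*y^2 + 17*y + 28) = (y - 2)/(y - 7)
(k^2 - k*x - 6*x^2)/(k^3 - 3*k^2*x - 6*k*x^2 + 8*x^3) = (k - 3*x)/(k^2 - 5*k*x + 4*x^2)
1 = 1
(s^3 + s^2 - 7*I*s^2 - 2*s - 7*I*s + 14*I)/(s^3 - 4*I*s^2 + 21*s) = (s^2 + s - 2)/(s*(s + 3*I))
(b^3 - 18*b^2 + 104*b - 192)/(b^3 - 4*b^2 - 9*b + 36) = (b^2 - 14*b + 48)/(b^2 - 9)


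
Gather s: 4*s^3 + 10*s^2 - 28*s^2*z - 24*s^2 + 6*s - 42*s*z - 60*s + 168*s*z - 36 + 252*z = 4*s^3 + s^2*(-28*z - 14) + s*(126*z - 54) + 252*z - 36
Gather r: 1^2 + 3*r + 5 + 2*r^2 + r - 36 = 2*r^2 + 4*r - 30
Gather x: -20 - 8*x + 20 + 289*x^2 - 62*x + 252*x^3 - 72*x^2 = 252*x^3 + 217*x^2 - 70*x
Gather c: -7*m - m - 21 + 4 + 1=-8*m - 16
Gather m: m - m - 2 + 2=0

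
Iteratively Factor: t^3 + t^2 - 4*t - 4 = (t - 2)*(t^2 + 3*t + 2) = (t - 2)*(t + 2)*(t + 1)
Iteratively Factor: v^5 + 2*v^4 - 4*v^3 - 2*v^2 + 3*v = (v + 1)*(v^4 + v^3 - 5*v^2 + 3*v) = (v - 1)*(v + 1)*(v^3 + 2*v^2 - 3*v) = (v - 1)^2*(v + 1)*(v^2 + 3*v) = (v - 1)^2*(v + 1)*(v + 3)*(v)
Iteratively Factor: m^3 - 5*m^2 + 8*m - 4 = (m - 2)*(m^2 - 3*m + 2) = (m - 2)*(m - 1)*(m - 2)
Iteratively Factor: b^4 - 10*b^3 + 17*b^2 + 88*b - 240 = (b - 4)*(b^3 - 6*b^2 - 7*b + 60) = (b - 5)*(b - 4)*(b^2 - b - 12) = (b - 5)*(b - 4)^2*(b + 3)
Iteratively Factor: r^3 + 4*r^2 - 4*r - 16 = (r - 2)*(r^2 + 6*r + 8) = (r - 2)*(r + 4)*(r + 2)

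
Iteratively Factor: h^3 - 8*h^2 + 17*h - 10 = (h - 1)*(h^2 - 7*h + 10) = (h - 2)*(h - 1)*(h - 5)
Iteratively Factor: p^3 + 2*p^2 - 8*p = (p - 2)*(p^2 + 4*p) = (p - 2)*(p + 4)*(p)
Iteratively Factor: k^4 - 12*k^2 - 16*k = (k - 4)*(k^3 + 4*k^2 + 4*k) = k*(k - 4)*(k^2 + 4*k + 4) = k*(k - 4)*(k + 2)*(k + 2)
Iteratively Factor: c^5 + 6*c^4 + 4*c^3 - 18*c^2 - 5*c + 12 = (c + 1)*(c^4 + 5*c^3 - c^2 - 17*c + 12) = (c - 1)*(c + 1)*(c^3 + 6*c^2 + 5*c - 12) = (c - 1)*(c + 1)*(c + 3)*(c^2 + 3*c - 4) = (c - 1)^2*(c + 1)*(c + 3)*(c + 4)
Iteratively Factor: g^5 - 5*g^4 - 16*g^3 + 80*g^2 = (g)*(g^4 - 5*g^3 - 16*g^2 + 80*g) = g^2*(g^3 - 5*g^2 - 16*g + 80) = g^2*(g - 5)*(g^2 - 16) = g^2*(g - 5)*(g - 4)*(g + 4)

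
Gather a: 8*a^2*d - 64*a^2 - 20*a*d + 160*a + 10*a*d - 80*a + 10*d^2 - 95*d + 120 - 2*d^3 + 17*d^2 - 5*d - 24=a^2*(8*d - 64) + a*(80 - 10*d) - 2*d^3 + 27*d^2 - 100*d + 96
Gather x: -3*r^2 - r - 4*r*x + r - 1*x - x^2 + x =-3*r^2 - 4*r*x - x^2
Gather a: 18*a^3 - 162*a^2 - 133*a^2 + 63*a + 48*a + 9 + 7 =18*a^3 - 295*a^2 + 111*a + 16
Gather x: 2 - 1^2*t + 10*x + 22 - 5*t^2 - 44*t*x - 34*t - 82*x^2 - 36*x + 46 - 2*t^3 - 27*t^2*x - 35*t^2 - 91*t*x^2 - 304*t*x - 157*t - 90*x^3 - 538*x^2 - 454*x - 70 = -2*t^3 - 40*t^2 - 192*t - 90*x^3 + x^2*(-91*t - 620) + x*(-27*t^2 - 348*t - 480)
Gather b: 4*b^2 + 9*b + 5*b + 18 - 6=4*b^2 + 14*b + 12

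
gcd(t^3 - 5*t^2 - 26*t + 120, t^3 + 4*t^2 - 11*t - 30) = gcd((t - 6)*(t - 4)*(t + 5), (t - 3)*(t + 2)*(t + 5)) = t + 5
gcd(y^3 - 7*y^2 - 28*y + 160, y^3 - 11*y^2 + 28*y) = y - 4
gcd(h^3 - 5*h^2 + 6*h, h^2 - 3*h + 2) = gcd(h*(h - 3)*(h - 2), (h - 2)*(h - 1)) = h - 2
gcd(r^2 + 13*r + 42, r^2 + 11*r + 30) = r + 6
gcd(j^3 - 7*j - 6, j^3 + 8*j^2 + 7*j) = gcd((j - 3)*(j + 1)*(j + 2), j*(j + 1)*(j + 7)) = j + 1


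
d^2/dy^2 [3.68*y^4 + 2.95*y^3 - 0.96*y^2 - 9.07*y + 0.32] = 44.16*y^2 + 17.7*y - 1.92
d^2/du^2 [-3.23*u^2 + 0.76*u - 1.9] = -6.46000000000000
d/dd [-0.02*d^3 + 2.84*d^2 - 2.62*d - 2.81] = -0.06*d^2 + 5.68*d - 2.62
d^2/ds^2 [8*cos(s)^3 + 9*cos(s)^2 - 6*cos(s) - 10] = -18*cos(2*s) - 18*cos(3*s)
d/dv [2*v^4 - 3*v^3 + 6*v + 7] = 8*v^3 - 9*v^2 + 6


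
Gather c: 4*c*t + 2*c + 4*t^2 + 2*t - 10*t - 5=c*(4*t + 2) + 4*t^2 - 8*t - 5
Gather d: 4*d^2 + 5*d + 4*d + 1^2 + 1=4*d^2 + 9*d + 2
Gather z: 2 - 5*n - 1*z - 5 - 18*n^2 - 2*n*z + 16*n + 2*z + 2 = -18*n^2 + 11*n + z*(1 - 2*n) - 1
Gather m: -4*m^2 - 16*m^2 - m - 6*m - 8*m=-20*m^2 - 15*m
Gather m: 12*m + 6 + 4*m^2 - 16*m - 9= 4*m^2 - 4*m - 3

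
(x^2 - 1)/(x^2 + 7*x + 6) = (x - 1)/(x + 6)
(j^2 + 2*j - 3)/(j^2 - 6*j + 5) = (j + 3)/(j - 5)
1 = 1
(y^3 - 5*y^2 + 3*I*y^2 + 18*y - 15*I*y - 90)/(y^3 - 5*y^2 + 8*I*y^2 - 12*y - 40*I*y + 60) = (y - 3*I)/(y + 2*I)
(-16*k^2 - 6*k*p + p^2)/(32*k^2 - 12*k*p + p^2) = (2*k + p)/(-4*k + p)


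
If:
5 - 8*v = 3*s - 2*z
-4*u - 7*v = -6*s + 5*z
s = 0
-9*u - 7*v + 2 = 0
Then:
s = 0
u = -67/430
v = 209/430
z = -239/430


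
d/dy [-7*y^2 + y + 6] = 1 - 14*y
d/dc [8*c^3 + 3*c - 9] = 24*c^2 + 3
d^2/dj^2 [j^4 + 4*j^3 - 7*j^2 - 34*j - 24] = 12*j^2 + 24*j - 14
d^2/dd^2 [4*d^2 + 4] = 8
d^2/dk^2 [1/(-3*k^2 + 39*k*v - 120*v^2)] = 2*(k^2 - 13*k*v + 40*v^2 - (2*k - 13*v)^2)/(3*(k^2 - 13*k*v + 40*v^2)^3)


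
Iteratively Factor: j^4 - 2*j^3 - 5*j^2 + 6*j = (j + 2)*(j^3 - 4*j^2 + 3*j) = (j - 3)*(j + 2)*(j^2 - j) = (j - 3)*(j - 1)*(j + 2)*(j)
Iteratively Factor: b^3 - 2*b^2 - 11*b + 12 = (b - 4)*(b^2 + 2*b - 3) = (b - 4)*(b - 1)*(b + 3)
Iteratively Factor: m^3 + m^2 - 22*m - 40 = (m - 5)*(m^2 + 6*m + 8) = (m - 5)*(m + 2)*(m + 4)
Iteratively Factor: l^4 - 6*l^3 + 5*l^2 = (l)*(l^3 - 6*l^2 + 5*l) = l*(l - 1)*(l^2 - 5*l) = l^2*(l - 1)*(l - 5)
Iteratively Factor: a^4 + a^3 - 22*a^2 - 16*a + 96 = (a + 3)*(a^3 - 2*a^2 - 16*a + 32) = (a - 4)*(a + 3)*(a^2 + 2*a - 8) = (a - 4)*(a - 2)*(a + 3)*(a + 4)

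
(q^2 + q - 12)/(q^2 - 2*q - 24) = (q - 3)/(q - 6)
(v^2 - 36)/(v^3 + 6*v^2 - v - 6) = (v - 6)/(v^2 - 1)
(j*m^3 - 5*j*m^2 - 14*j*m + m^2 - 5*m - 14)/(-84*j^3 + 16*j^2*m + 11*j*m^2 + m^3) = (j*m^3 - 5*j*m^2 - 14*j*m + m^2 - 5*m - 14)/(-84*j^3 + 16*j^2*m + 11*j*m^2 + m^3)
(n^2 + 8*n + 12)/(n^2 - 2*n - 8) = (n + 6)/(n - 4)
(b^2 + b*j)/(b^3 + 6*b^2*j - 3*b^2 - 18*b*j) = (b + j)/(b^2 + 6*b*j - 3*b - 18*j)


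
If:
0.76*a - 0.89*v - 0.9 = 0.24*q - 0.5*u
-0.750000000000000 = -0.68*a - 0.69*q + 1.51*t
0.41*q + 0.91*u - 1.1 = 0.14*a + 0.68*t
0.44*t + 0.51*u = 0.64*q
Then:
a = 1.20557569760551*v + 0.820121541153046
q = 1.09259771292723*v + 1.16514796035235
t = 1.04217476575598*v + 0.405056119620655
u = 0.471971841844698*v + 1.1126862784165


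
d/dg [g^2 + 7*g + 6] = 2*g + 7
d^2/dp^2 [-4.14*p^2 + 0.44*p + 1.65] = -8.28000000000000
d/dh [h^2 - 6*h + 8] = 2*h - 6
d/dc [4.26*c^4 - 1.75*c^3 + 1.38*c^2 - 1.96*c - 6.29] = 17.04*c^3 - 5.25*c^2 + 2.76*c - 1.96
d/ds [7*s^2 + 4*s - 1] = 14*s + 4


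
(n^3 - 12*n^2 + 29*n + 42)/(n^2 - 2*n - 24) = (n^2 - 6*n - 7)/(n + 4)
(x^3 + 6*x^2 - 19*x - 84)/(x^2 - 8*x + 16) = (x^2 + 10*x + 21)/(x - 4)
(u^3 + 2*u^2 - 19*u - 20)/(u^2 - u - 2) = (u^2 + u - 20)/(u - 2)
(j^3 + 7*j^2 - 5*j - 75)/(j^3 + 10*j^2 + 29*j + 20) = (j^2 + 2*j - 15)/(j^2 + 5*j + 4)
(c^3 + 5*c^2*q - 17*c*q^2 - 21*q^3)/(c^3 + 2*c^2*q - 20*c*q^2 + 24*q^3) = (c^3 + 5*c^2*q - 17*c*q^2 - 21*q^3)/(c^3 + 2*c^2*q - 20*c*q^2 + 24*q^3)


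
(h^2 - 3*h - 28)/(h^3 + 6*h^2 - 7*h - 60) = (h - 7)/(h^2 + 2*h - 15)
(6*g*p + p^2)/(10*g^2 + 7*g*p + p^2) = p*(6*g + p)/(10*g^2 + 7*g*p + p^2)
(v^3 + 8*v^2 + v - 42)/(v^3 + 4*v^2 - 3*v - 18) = (v + 7)/(v + 3)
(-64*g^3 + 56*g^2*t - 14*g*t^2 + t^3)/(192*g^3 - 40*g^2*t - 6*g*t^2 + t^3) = (-2*g + t)/(6*g + t)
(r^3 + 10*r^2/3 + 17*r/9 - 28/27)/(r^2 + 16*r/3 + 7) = (r^2 + r - 4/9)/(r + 3)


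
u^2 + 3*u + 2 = (u + 1)*(u + 2)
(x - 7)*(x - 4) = x^2 - 11*x + 28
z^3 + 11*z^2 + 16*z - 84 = (z - 2)*(z + 6)*(z + 7)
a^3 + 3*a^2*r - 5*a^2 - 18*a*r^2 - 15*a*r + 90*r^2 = (a - 5)*(a - 3*r)*(a + 6*r)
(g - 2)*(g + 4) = g^2 + 2*g - 8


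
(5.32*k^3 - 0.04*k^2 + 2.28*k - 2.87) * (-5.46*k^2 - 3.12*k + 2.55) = -29.0472*k^5 - 16.38*k^4 + 1.242*k^3 + 8.4546*k^2 + 14.7684*k - 7.3185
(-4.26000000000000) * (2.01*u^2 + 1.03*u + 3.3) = -8.5626*u^2 - 4.3878*u - 14.058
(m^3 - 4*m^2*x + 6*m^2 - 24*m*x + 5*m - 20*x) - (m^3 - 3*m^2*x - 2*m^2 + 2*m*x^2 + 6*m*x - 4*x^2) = -m^2*x + 8*m^2 - 2*m*x^2 - 30*m*x + 5*m + 4*x^2 - 20*x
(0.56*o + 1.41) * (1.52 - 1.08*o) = -0.6048*o^2 - 0.6716*o + 2.1432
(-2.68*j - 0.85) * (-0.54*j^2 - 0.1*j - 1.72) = 1.4472*j^3 + 0.727*j^2 + 4.6946*j + 1.462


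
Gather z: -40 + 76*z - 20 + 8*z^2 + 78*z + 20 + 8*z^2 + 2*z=16*z^2 + 156*z - 40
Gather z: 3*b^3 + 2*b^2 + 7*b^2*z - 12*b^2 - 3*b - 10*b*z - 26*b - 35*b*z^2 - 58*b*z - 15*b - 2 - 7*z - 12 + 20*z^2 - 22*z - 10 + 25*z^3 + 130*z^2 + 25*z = 3*b^3 - 10*b^2 - 44*b + 25*z^3 + z^2*(150 - 35*b) + z*(7*b^2 - 68*b - 4) - 24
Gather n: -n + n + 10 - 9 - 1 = 0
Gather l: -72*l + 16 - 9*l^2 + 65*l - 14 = -9*l^2 - 7*l + 2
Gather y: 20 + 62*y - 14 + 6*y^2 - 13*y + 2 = 6*y^2 + 49*y + 8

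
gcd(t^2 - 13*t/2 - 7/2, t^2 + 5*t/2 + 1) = t + 1/2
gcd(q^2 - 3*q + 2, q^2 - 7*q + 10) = q - 2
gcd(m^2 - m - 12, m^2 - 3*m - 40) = 1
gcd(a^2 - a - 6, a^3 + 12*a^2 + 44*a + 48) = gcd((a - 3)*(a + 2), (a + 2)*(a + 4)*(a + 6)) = a + 2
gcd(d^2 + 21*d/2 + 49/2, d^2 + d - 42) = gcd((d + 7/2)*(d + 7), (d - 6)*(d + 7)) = d + 7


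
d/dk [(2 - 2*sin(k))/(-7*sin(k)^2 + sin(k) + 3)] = 2*(-7*sin(k)^2 + 14*sin(k) - 4)*cos(k)/(-7*sin(k)^2 + sin(k) + 3)^2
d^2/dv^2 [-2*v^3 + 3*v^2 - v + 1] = 6 - 12*v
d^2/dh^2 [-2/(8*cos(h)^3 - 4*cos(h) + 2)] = 2*((18*sin(h)^2 - 5)*(cos(h) + cos(3*h) + 1)*cos(h) - 4*(6*cos(h)^2 - 1)^2*sin(h)^2)/(cos(h) + cos(3*h) + 1)^3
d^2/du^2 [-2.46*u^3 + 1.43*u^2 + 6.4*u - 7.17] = 2.86 - 14.76*u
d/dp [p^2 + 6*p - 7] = 2*p + 6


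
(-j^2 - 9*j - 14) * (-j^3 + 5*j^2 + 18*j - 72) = j^5 + 4*j^4 - 49*j^3 - 160*j^2 + 396*j + 1008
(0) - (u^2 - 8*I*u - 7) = -u^2 + 8*I*u + 7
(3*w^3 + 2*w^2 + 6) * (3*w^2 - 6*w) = 9*w^5 - 12*w^4 - 12*w^3 + 18*w^2 - 36*w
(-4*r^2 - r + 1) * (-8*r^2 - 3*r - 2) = 32*r^4 + 20*r^3 + 3*r^2 - r - 2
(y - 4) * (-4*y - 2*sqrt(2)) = -4*y^2 - 2*sqrt(2)*y + 16*y + 8*sqrt(2)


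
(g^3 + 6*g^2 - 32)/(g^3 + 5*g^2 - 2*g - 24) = (g + 4)/(g + 3)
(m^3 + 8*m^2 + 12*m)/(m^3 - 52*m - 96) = m/(m - 8)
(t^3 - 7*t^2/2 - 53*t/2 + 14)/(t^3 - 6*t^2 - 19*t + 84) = (t - 1/2)/(t - 3)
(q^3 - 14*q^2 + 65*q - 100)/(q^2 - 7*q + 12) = (q^2 - 10*q + 25)/(q - 3)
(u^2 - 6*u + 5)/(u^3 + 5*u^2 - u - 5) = (u - 5)/(u^2 + 6*u + 5)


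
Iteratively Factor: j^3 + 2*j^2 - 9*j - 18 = (j + 3)*(j^2 - j - 6) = (j + 2)*(j + 3)*(j - 3)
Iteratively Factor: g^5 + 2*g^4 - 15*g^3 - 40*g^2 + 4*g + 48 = (g + 2)*(g^4 - 15*g^2 - 10*g + 24) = (g - 1)*(g + 2)*(g^3 + g^2 - 14*g - 24) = (g - 4)*(g - 1)*(g + 2)*(g^2 + 5*g + 6) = (g - 4)*(g - 1)*(g + 2)*(g + 3)*(g + 2)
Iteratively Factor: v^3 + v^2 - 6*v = (v - 2)*(v^2 + 3*v) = v*(v - 2)*(v + 3)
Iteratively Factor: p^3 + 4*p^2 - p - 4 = (p + 4)*(p^2 - 1) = (p - 1)*(p + 4)*(p + 1)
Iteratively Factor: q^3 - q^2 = (q)*(q^2 - q) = q*(q - 1)*(q)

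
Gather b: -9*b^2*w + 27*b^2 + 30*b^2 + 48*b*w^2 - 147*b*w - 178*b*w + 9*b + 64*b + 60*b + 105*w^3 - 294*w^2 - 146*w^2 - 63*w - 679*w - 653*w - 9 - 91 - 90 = b^2*(57 - 9*w) + b*(48*w^2 - 325*w + 133) + 105*w^3 - 440*w^2 - 1395*w - 190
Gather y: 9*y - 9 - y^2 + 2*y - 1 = -y^2 + 11*y - 10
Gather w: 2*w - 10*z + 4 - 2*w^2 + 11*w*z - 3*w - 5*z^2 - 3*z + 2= -2*w^2 + w*(11*z - 1) - 5*z^2 - 13*z + 6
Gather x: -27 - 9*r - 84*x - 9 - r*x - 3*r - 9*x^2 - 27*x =-12*r - 9*x^2 + x*(-r - 111) - 36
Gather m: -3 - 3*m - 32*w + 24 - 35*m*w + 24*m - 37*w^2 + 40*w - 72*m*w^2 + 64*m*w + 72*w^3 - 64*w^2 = m*(-72*w^2 + 29*w + 21) + 72*w^3 - 101*w^2 + 8*w + 21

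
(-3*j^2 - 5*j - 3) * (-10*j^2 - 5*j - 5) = 30*j^4 + 65*j^3 + 70*j^2 + 40*j + 15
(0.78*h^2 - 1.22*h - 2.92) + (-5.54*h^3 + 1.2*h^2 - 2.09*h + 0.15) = -5.54*h^3 + 1.98*h^2 - 3.31*h - 2.77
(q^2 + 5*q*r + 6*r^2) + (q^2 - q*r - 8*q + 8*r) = 2*q^2 + 4*q*r - 8*q + 6*r^2 + 8*r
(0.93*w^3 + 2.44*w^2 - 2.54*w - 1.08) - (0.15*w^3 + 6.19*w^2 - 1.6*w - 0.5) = 0.78*w^3 - 3.75*w^2 - 0.94*w - 0.58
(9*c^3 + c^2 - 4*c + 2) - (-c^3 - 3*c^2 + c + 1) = 10*c^3 + 4*c^2 - 5*c + 1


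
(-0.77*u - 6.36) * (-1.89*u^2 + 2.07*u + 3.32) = 1.4553*u^3 + 10.4265*u^2 - 15.7216*u - 21.1152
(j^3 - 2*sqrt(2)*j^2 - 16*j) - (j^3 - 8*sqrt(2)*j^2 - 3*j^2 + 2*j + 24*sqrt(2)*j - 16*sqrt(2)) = 3*j^2 + 6*sqrt(2)*j^2 - 24*sqrt(2)*j - 18*j + 16*sqrt(2)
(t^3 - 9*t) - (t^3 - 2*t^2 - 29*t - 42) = 2*t^2 + 20*t + 42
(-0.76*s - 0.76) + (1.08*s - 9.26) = 0.32*s - 10.02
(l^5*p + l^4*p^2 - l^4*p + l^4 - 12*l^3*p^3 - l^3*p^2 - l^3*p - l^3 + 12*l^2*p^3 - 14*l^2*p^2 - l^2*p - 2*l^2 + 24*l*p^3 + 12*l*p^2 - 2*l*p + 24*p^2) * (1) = l^5*p + l^4*p^2 - l^4*p + l^4 - 12*l^3*p^3 - l^3*p^2 - l^3*p - l^3 + 12*l^2*p^3 - 14*l^2*p^2 - l^2*p - 2*l^2 + 24*l*p^3 + 12*l*p^2 - 2*l*p + 24*p^2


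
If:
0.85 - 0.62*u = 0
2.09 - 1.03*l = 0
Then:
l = 2.03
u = 1.37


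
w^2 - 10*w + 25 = (w - 5)^2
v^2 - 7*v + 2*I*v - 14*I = (v - 7)*(v + 2*I)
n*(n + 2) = n^2 + 2*n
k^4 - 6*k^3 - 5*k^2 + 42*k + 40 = (k - 5)*(k - 4)*(k + 1)*(k + 2)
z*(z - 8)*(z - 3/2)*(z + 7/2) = z^4 - 6*z^3 - 85*z^2/4 + 42*z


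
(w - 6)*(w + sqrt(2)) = w^2 - 6*w + sqrt(2)*w - 6*sqrt(2)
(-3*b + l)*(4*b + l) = -12*b^2 + b*l + l^2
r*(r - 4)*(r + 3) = r^3 - r^2 - 12*r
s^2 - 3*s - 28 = (s - 7)*(s + 4)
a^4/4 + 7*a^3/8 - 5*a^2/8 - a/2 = a*(a/4 + 1)*(a - 1)*(a + 1/2)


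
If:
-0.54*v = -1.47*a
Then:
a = 0.36734693877551*v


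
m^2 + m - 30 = (m - 5)*(m + 6)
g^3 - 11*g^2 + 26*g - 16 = (g - 8)*(g - 2)*(g - 1)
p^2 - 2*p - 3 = (p - 3)*(p + 1)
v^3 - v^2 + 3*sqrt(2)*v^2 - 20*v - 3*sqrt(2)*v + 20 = (v - 1)*(v - 2*sqrt(2))*(v + 5*sqrt(2))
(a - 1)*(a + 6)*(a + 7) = a^3 + 12*a^2 + 29*a - 42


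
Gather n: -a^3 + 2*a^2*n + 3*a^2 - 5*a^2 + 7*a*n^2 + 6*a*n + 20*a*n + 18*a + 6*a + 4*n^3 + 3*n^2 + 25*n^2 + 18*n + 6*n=-a^3 - 2*a^2 + 24*a + 4*n^3 + n^2*(7*a + 28) + n*(2*a^2 + 26*a + 24)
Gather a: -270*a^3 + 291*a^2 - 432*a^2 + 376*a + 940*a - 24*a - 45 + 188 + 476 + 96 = -270*a^3 - 141*a^2 + 1292*a + 715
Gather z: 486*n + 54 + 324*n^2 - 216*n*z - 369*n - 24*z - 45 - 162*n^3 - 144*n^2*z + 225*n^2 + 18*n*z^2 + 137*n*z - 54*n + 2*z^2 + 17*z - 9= -162*n^3 + 549*n^2 + 63*n + z^2*(18*n + 2) + z*(-144*n^2 - 79*n - 7)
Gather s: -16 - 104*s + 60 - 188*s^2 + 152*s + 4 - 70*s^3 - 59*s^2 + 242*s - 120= -70*s^3 - 247*s^2 + 290*s - 72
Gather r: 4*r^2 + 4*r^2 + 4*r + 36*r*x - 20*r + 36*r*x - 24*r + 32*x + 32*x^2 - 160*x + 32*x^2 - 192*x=8*r^2 + r*(72*x - 40) + 64*x^2 - 320*x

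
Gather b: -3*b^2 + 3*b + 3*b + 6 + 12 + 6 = -3*b^2 + 6*b + 24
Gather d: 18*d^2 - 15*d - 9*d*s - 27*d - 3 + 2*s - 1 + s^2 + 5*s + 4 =18*d^2 + d*(-9*s - 42) + s^2 + 7*s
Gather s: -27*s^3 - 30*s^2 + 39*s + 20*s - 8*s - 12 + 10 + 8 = -27*s^3 - 30*s^2 + 51*s + 6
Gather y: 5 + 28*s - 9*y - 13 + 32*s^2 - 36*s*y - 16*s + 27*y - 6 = 32*s^2 + 12*s + y*(18 - 36*s) - 14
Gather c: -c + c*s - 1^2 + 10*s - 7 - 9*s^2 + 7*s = c*(s - 1) - 9*s^2 + 17*s - 8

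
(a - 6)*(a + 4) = a^2 - 2*a - 24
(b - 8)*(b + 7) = b^2 - b - 56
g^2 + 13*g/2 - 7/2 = (g - 1/2)*(g + 7)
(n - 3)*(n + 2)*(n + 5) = n^3 + 4*n^2 - 11*n - 30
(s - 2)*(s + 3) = s^2 + s - 6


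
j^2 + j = j*(j + 1)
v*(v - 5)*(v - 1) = v^3 - 6*v^2 + 5*v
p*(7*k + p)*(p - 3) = 7*k*p^2 - 21*k*p + p^3 - 3*p^2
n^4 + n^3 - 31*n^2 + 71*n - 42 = (n - 3)*(n - 2)*(n - 1)*(n + 7)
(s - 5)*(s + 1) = s^2 - 4*s - 5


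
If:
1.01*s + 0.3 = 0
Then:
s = -0.30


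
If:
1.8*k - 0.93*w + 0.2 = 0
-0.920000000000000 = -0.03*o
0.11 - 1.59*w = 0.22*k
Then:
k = -0.07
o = 30.67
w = 0.08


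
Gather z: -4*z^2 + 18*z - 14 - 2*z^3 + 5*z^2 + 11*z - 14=-2*z^3 + z^2 + 29*z - 28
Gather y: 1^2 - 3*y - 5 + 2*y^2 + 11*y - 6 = 2*y^2 + 8*y - 10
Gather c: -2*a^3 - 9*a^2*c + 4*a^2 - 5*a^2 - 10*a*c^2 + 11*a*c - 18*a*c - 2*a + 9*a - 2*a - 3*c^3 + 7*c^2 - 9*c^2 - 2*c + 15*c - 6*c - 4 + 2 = -2*a^3 - a^2 + 5*a - 3*c^3 + c^2*(-10*a - 2) + c*(-9*a^2 - 7*a + 7) - 2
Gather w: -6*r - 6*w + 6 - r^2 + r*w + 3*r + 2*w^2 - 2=-r^2 - 3*r + 2*w^2 + w*(r - 6) + 4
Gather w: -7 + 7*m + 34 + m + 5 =8*m + 32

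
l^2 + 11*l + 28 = (l + 4)*(l + 7)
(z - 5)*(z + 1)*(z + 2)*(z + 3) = z^4 + z^3 - 19*z^2 - 49*z - 30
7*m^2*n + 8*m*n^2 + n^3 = n*(m + n)*(7*m + n)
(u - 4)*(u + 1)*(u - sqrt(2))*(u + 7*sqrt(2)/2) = u^4 - 3*u^3 + 5*sqrt(2)*u^3/2 - 11*u^2 - 15*sqrt(2)*u^2/2 - 10*sqrt(2)*u + 21*u + 28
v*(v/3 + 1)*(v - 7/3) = v^3/3 + 2*v^2/9 - 7*v/3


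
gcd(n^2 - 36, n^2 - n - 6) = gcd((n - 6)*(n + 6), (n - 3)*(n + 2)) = 1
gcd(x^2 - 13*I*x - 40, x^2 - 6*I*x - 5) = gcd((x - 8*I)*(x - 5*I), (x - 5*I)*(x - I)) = x - 5*I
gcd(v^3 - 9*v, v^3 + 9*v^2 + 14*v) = v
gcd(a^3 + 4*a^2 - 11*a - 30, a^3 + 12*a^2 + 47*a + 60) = a + 5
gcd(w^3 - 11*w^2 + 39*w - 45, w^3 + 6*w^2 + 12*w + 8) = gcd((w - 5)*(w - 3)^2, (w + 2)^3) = 1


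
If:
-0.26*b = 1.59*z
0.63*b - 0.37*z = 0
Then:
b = 0.00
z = 0.00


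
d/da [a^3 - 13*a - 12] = 3*a^2 - 13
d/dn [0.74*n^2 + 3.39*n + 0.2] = 1.48*n + 3.39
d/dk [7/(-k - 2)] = 7/(k + 2)^2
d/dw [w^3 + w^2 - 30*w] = 3*w^2 + 2*w - 30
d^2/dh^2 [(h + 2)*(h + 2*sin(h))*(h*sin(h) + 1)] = -h^3*sin(h) - 2*h^2*sin(h) + 6*h^2*cos(h) + 4*h^2*cos(2*h) + 4*h*sin(h) + 8*sqrt(2)*h*sin(2*h + pi/4) + 8*h*cos(h) + 8*sin(2*h) + 4*cos(h) - 2*cos(2*h) + 4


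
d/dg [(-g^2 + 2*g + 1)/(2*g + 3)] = 2*(-g^2 - 3*g + 2)/(4*g^2 + 12*g + 9)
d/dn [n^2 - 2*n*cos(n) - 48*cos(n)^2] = 2*n*sin(n) + 2*n + 48*sin(2*n) - 2*cos(n)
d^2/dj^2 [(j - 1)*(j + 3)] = 2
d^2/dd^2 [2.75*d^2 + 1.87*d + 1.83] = 5.50000000000000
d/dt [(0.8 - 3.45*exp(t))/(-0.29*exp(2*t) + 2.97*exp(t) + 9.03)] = (-1.0005*exp(2*t) + 0.464*exp(t) - 33.5295)*exp(t)/(0.0841*exp(4*t) - 1.7226*exp(3*t) + 3.5835*exp(2*t) + 53.6382*exp(t) + 81.5409)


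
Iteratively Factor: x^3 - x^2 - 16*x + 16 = (x - 4)*(x^2 + 3*x - 4) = (x - 4)*(x - 1)*(x + 4)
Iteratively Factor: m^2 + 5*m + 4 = (m + 1)*(m + 4)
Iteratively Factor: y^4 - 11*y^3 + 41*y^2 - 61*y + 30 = (y - 3)*(y^3 - 8*y^2 + 17*y - 10) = (y - 5)*(y - 3)*(y^2 - 3*y + 2) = (y - 5)*(y - 3)*(y - 1)*(y - 2)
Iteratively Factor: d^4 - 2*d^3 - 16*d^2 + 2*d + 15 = (d + 1)*(d^3 - 3*d^2 - 13*d + 15) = (d - 1)*(d + 1)*(d^2 - 2*d - 15) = (d - 1)*(d + 1)*(d + 3)*(d - 5)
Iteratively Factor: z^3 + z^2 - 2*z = (z)*(z^2 + z - 2) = z*(z + 2)*(z - 1)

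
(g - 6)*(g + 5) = g^2 - g - 30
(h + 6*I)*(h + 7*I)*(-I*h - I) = -I*h^3 + 13*h^2 - I*h^2 + 13*h + 42*I*h + 42*I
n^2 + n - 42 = (n - 6)*(n + 7)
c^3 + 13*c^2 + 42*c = c*(c + 6)*(c + 7)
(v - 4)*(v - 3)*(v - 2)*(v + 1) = v^4 - 8*v^3 + 17*v^2 + 2*v - 24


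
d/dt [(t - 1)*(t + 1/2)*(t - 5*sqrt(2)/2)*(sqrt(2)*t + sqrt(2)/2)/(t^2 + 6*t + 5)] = sqrt(2)*(2*t + 1)*(-2*(t - 1)*(t + 3)*(2*t + 1)*(2*t - 5*sqrt(2)) + 2*(t - 1)*(6*t - 10*sqrt(2) + 1)*(t^2 + 6*t + 5) + (2*t + 1)*(2*t - 5*sqrt(2))*(t^2 + 6*t + 5))/(8*(t^2 + 6*t + 5)^2)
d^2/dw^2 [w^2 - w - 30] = 2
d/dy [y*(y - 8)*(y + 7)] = 3*y^2 - 2*y - 56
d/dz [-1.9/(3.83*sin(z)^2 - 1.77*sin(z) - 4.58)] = (14.554*sin(z) - 3.363)*cos(z)/(-3.83*sin(z)^2 + 1.77*sin(z) + 4.58)^2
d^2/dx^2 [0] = 0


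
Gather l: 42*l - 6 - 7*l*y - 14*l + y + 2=l*(28 - 7*y) + y - 4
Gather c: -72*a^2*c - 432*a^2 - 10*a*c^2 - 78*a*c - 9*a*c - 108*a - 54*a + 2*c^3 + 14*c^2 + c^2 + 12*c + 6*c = -432*a^2 - 162*a + 2*c^3 + c^2*(15 - 10*a) + c*(-72*a^2 - 87*a + 18)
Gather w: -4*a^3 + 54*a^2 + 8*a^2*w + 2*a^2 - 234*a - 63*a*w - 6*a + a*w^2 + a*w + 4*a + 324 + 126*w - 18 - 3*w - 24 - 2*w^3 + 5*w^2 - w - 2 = -4*a^3 + 56*a^2 - 236*a - 2*w^3 + w^2*(a + 5) + w*(8*a^2 - 62*a + 122) + 280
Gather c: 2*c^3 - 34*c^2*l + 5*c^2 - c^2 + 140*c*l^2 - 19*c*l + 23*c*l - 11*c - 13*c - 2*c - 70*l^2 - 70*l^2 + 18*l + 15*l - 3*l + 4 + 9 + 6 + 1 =2*c^3 + c^2*(4 - 34*l) + c*(140*l^2 + 4*l - 26) - 140*l^2 + 30*l + 20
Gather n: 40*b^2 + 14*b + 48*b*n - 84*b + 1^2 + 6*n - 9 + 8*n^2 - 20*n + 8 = 40*b^2 - 70*b + 8*n^2 + n*(48*b - 14)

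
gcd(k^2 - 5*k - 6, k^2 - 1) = k + 1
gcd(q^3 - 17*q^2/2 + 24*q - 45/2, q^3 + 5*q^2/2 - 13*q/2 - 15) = q - 5/2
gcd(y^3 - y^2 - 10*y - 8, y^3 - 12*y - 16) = y^2 - 2*y - 8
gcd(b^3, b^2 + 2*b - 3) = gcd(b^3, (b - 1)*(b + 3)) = 1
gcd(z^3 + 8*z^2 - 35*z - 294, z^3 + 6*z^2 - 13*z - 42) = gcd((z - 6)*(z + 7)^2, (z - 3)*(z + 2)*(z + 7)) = z + 7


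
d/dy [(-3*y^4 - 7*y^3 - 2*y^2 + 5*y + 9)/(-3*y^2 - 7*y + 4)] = (18*y^5 + 84*y^4 + 50*y^3 - 55*y^2 + 38*y + 83)/(9*y^4 + 42*y^3 + 25*y^2 - 56*y + 16)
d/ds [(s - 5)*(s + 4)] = 2*s - 1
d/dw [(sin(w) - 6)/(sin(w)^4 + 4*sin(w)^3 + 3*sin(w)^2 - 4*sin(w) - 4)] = (-3*sin(w)^3 + 22*sin(w)^2 + 25*sin(w) - 14)/((sin(w) + 2)^3*cos(w)^3)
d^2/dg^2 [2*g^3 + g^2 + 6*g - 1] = 12*g + 2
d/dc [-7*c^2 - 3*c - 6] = -14*c - 3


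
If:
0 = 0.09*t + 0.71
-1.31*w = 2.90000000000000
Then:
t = -7.89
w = -2.21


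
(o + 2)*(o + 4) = o^2 + 6*o + 8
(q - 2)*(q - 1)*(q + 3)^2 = q^4 + 3*q^3 - 7*q^2 - 15*q + 18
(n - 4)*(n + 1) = n^2 - 3*n - 4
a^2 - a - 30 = (a - 6)*(a + 5)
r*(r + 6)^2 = r^3 + 12*r^2 + 36*r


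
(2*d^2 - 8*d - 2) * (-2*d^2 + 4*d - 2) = -4*d^4 + 24*d^3 - 32*d^2 + 8*d + 4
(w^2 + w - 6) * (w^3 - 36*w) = w^5 + w^4 - 42*w^3 - 36*w^2 + 216*w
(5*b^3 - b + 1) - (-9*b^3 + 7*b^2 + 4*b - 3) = 14*b^3 - 7*b^2 - 5*b + 4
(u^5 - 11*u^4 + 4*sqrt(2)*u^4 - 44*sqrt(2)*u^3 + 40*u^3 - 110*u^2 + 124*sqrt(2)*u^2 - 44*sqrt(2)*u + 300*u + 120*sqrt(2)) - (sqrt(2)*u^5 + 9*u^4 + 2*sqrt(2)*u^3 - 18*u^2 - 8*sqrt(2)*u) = -sqrt(2)*u^5 + u^5 - 20*u^4 + 4*sqrt(2)*u^4 - 46*sqrt(2)*u^3 + 40*u^3 - 92*u^2 + 124*sqrt(2)*u^2 - 36*sqrt(2)*u + 300*u + 120*sqrt(2)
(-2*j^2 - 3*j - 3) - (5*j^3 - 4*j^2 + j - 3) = -5*j^3 + 2*j^2 - 4*j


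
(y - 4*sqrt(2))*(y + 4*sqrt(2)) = y^2 - 32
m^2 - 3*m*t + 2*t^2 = (m - 2*t)*(m - t)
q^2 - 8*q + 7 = (q - 7)*(q - 1)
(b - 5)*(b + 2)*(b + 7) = b^3 + 4*b^2 - 31*b - 70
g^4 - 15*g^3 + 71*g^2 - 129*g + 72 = (g - 8)*(g - 3)^2*(g - 1)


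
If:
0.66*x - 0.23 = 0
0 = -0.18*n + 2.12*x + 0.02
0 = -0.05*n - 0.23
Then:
No Solution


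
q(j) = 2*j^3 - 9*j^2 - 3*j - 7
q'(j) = 6*j^2 - 18*j - 3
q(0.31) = -8.74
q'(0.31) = -8.00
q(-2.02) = -54.15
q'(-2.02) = 57.84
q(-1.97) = -51.31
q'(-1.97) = 55.75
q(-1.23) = -20.65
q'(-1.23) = 28.22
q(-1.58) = -32.62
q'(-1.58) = 40.42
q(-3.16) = -150.50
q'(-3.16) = 113.79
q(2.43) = -38.74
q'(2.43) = -11.31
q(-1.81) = -42.91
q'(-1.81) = 49.24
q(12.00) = 2117.00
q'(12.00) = 645.00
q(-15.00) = -8737.00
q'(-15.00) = 1617.00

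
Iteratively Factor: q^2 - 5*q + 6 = (q - 2)*(q - 3)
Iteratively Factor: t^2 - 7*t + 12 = (t - 4)*(t - 3)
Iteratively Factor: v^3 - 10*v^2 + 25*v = (v)*(v^2 - 10*v + 25) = v*(v - 5)*(v - 5)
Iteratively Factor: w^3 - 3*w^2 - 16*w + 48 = (w + 4)*(w^2 - 7*w + 12) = (w - 3)*(w + 4)*(w - 4)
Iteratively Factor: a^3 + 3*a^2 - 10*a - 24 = (a - 3)*(a^2 + 6*a + 8) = (a - 3)*(a + 2)*(a + 4)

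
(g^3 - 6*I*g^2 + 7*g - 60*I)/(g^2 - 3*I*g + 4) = (g^2 - 2*I*g + 15)/(g + I)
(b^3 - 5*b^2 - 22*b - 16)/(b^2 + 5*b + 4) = (b^2 - 6*b - 16)/(b + 4)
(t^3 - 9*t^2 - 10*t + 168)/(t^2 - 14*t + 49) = (t^2 - 2*t - 24)/(t - 7)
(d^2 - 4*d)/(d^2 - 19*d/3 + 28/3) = 3*d/(3*d - 7)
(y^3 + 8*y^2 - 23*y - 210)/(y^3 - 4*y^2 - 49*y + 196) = (y^2 + y - 30)/(y^2 - 11*y + 28)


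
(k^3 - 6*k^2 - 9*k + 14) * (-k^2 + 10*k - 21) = -k^5 + 16*k^4 - 72*k^3 + 22*k^2 + 329*k - 294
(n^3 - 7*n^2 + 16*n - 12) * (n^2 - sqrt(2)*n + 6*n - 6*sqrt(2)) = n^5 - sqrt(2)*n^4 - n^4 - 26*n^3 + sqrt(2)*n^3 + 26*sqrt(2)*n^2 + 84*n^2 - 84*sqrt(2)*n - 72*n + 72*sqrt(2)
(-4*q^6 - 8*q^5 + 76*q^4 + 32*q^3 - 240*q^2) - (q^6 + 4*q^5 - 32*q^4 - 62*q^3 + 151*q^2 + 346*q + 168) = -5*q^6 - 12*q^5 + 108*q^4 + 94*q^3 - 391*q^2 - 346*q - 168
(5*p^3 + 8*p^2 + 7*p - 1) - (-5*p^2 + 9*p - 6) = 5*p^3 + 13*p^2 - 2*p + 5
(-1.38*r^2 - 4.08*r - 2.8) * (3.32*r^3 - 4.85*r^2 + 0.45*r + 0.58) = -4.5816*r^5 - 6.8526*r^4 + 9.871*r^3 + 10.9436*r^2 - 3.6264*r - 1.624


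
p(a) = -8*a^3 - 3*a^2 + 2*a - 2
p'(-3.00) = -196.00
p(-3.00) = 181.00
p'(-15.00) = -5308.00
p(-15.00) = 26293.00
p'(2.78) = -200.16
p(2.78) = -191.50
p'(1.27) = -44.33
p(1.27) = -20.69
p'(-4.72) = -504.36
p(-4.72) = 762.96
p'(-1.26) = -28.54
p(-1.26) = 6.72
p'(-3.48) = -267.77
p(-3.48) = 291.86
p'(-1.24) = -27.46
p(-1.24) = 6.16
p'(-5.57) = -709.18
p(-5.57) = 1276.25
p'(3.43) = -300.94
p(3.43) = -353.26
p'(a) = -24*a^2 - 6*a + 2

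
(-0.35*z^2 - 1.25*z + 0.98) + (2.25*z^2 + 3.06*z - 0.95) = 1.9*z^2 + 1.81*z + 0.03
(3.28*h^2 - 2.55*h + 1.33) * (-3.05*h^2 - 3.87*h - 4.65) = -10.004*h^4 - 4.9161*h^3 - 9.44*h^2 + 6.7104*h - 6.1845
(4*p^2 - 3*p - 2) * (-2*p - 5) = -8*p^3 - 14*p^2 + 19*p + 10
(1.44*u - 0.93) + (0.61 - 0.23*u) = 1.21*u - 0.32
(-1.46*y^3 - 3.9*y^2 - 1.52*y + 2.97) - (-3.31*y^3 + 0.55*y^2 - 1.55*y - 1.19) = 1.85*y^3 - 4.45*y^2 + 0.03*y + 4.16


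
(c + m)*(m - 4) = c*m - 4*c + m^2 - 4*m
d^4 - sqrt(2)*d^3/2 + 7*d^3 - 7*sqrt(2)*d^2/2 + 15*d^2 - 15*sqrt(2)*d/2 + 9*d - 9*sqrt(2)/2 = (d + 1)*(d + 3)^2*(d - sqrt(2)/2)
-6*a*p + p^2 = p*(-6*a + p)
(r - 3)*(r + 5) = r^2 + 2*r - 15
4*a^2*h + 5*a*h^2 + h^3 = h*(a + h)*(4*a + h)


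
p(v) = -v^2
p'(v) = -2*v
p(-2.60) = -6.76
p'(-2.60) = 5.20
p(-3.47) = -12.04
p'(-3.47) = 6.94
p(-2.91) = -8.47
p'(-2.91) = 5.82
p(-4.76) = -22.66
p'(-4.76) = 9.52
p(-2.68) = -7.18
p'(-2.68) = 5.36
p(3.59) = -12.89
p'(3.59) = -7.18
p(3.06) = -9.36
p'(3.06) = -6.12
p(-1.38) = -1.90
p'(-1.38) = 2.76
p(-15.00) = -225.00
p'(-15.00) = 30.00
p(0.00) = 0.00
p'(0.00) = 0.00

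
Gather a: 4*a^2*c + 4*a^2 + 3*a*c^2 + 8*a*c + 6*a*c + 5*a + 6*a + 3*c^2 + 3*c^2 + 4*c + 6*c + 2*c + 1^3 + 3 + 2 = a^2*(4*c + 4) + a*(3*c^2 + 14*c + 11) + 6*c^2 + 12*c + 6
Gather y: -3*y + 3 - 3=-3*y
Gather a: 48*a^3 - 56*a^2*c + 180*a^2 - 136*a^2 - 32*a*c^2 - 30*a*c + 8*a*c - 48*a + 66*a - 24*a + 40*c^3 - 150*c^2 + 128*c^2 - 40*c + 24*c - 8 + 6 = 48*a^3 + a^2*(44 - 56*c) + a*(-32*c^2 - 22*c - 6) + 40*c^3 - 22*c^2 - 16*c - 2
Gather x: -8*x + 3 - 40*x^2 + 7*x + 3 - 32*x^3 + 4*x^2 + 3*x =-32*x^3 - 36*x^2 + 2*x + 6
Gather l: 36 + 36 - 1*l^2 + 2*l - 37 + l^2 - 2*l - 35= 0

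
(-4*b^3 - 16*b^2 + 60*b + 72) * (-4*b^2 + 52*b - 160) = 16*b^5 - 144*b^4 - 432*b^3 + 5392*b^2 - 5856*b - 11520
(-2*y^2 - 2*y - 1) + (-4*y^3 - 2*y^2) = -4*y^3 - 4*y^2 - 2*y - 1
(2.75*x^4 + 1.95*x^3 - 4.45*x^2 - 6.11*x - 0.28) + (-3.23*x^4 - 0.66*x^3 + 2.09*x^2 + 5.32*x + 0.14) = -0.48*x^4 + 1.29*x^3 - 2.36*x^2 - 0.79*x - 0.14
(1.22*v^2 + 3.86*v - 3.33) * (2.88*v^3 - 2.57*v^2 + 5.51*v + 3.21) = 3.5136*v^5 + 7.9814*v^4 - 12.7884*v^3 + 33.7429*v^2 - 5.9577*v - 10.6893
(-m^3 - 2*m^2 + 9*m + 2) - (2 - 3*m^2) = -m^3 + m^2 + 9*m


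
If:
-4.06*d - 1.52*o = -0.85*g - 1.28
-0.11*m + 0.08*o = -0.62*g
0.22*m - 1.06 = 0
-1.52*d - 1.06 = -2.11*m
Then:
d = 5.99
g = 2.62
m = 4.82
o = -13.69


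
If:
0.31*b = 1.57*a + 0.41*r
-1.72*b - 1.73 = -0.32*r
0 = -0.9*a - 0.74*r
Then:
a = -0.27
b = -0.94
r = 0.33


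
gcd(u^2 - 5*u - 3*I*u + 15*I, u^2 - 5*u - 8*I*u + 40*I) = u - 5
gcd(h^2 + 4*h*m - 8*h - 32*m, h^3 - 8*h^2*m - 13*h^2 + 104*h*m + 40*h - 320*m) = h - 8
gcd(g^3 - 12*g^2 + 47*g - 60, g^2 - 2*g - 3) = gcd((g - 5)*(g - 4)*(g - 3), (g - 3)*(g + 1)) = g - 3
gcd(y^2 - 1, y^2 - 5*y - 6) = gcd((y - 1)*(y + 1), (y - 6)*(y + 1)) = y + 1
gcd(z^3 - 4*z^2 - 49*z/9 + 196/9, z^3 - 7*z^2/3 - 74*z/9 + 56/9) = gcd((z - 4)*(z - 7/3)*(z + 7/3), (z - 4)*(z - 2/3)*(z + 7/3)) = z^2 - 5*z/3 - 28/3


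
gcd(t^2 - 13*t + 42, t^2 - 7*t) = t - 7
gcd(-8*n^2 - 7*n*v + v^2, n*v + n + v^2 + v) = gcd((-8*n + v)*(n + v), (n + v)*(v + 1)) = n + v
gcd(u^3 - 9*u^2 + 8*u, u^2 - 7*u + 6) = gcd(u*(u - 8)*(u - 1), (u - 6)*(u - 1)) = u - 1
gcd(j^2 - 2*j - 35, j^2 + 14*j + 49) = 1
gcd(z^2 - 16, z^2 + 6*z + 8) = z + 4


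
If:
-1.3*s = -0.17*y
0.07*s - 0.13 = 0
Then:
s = 1.86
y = 14.20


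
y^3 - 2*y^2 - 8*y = y*(y - 4)*(y + 2)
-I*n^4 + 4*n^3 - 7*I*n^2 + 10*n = n*(n - 2*I)*(n + 5*I)*(-I*n + 1)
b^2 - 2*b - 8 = (b - 4)*(b + 2)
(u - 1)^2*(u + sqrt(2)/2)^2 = u^4 - 2*u^3 + sqrt(2)*u^3 - 2*sqrt(2)*u^2 + 3*u^2/2 - u + sqrt(2)*u + 1/2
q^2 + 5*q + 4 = (q + 1)*(q + 4)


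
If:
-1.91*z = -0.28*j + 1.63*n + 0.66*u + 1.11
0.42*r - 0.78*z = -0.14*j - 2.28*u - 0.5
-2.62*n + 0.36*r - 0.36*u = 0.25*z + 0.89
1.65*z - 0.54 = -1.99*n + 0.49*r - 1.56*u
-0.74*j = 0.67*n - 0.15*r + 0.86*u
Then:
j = -0.40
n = -0.86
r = -3.43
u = 0.42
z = -0.05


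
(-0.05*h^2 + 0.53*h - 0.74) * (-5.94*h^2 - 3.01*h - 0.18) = 0.297*h^4 - 2.9977*h^3 + 2.8093*h^2 + 2.132*h + 0.1332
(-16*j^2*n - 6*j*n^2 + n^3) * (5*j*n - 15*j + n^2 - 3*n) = -80*j^3*n^2 + 240*j^3*n - 46*j^2*n^3 + 138*j^2*n^2 - j*n^4 + 3*j*n^3 + n^5 - 3*n^4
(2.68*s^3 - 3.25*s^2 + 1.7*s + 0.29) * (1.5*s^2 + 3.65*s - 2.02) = 4.02*s^5 + 4.907*s^4 - 14.7261*s^3 + 13.205*s^2 - 2.3755*s - 0.5858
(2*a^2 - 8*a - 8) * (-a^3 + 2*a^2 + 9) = -2*a^5 + 12*a^4 - 8*a^3 + 2*a^2 - 72*a - 72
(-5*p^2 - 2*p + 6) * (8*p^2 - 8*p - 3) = -40*p^4 + 24*p^3 + 79*p^2 - 42*p - 18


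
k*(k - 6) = k^2 - 6*k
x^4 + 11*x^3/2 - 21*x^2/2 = x^2*(x - 3/2)*(x + 7)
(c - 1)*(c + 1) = c^2 - 1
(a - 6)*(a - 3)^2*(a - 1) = a^4 - 13*a^3 + 57*a^2 - 99*a + 54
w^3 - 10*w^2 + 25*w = w*(w - 5)^2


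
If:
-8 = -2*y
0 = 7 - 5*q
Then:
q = 7/5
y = 4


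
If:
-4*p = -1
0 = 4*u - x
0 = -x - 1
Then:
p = 1/4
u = -1/4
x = -1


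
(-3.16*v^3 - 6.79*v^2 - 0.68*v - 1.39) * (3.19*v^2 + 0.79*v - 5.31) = -10.0804*v^5 - 24.1565*v^4 + 9.2463*v^3 + 31.0836*v^2 + 2.5127*v + 7.3809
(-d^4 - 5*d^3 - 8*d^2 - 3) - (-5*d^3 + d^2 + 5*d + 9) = -d^4 - 9*d^2 - 5*d - 12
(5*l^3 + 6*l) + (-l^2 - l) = 5*l^3 - l^2 + 5*l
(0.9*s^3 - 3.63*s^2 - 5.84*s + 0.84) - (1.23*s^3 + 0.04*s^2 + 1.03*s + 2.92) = -0.33*s^3 - 3.67*s^2 - 6.87*s - 2.08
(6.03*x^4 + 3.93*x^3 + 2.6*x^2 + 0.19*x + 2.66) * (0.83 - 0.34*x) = -2.0502*x^5 + 3.6687*x^4 + 2.3779*x^3 + 2.0934*x^2 - 0.7467*x + 2.2078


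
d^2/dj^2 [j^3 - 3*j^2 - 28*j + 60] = 6*j - 6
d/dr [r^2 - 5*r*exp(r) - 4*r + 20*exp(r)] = -5*r*exp(r) + 2*r + 15*exp(r) - 4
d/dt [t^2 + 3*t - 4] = 2*t + 3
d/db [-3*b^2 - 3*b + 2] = -6*b - 3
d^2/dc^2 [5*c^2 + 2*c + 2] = 10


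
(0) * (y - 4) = 0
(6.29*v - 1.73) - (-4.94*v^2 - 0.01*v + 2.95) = 4.94*v^2 + 6.3*v - 4.68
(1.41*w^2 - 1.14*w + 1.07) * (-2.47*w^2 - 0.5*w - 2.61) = -3.4827*w^4 + 2.1108*w^3 - 5.753*w^2 + 2.4404*w - 2.7927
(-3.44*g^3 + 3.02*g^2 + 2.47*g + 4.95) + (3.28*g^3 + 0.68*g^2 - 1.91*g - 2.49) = -0.16*g^3 + 3.7*g^2 + 0.56*g + 2.46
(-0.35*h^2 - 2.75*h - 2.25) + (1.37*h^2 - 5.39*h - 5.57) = 1.02*h^2 - 8.14*h - 7.82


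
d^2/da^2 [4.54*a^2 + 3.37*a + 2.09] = 9.08000000000000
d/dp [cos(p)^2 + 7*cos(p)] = -(2*cos(p) + 7)*sin(p)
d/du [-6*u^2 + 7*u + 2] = 7 - 12*u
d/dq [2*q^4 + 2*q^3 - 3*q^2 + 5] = 2*q*(4*q^2 + 3*q - 3)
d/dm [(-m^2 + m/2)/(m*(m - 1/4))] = -4/(16*m^2 - 8*m + 1)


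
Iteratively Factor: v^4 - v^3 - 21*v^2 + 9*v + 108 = (v - 4)*(v^3 + 3*v^2 - 9*v - 27) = (v - 4)*(v + 3)*(v^2 - 9) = (v - 4)*(v - 3)*(v + 3)*(v + 3)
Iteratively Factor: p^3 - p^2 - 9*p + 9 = (p + 3)*(p^2 - 4*p + 3) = (p - 3)*(p + 3)*(p - 1)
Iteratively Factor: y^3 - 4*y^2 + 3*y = (y - 3)*(y^2 - y) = (y - 3)*(y - 1)*(y)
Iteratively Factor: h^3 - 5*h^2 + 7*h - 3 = (h - 1)*(h^2 - 4*h + 3) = (h - 3)*(h - 1)*(h - 1)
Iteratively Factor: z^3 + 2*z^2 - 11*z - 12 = (z + 1)*(z^2 + z - 12) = (z - 3)*(z + 1)*(z + 4)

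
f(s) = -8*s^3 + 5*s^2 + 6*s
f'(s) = -24*s^2 + 10*s + 6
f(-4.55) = 829.78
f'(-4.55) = -536.36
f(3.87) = -365.58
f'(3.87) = -314.75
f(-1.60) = 35.97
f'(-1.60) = -71.44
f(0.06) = 0.38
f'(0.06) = 6.51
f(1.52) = -7.42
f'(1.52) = -34.25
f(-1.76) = 48.54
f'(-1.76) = -85.94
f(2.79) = -118.08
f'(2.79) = -152.92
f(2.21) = -48.67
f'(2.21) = -89.12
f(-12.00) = 14472.00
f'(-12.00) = -3570.00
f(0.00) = 0.00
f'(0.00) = 6.00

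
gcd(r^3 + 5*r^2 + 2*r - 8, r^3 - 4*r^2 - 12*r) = r + 2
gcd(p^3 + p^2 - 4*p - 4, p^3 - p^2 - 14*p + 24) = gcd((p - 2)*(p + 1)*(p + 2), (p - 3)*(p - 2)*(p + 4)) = p - 2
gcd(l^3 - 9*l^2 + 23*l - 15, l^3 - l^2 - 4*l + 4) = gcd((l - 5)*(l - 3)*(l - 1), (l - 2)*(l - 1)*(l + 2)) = l - 1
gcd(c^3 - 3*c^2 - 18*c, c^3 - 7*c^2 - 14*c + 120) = c - 6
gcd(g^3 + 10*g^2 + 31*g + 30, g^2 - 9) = g + 3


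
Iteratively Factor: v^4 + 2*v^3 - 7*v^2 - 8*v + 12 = (v - 2)*(v^3 + 4*v^2 + v - 6) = (v - 2)*(v + 3)*(v^2 + v - 2) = (v - 2)*(v + 2)*(v + 3)*(v - 1)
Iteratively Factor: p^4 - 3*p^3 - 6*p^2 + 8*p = (p - 4)*(p^3 + p^2 - 2*p) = p*(p - 4)*(p^2 + p - 2) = p*(p - 4)*(p + 2)*(p - 1)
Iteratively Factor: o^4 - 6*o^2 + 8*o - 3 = (o + 3)*(o^3 - 3*o^2 + 3*o - 1) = (o - 1)*(o + 3)*(o^2 - 2*o + 1) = (o - 1)^2*(o + 3)*(o - 1)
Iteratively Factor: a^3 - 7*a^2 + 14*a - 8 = (a - 2)*(a^2 - 5*a + 4) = (a - 2)*(a - 1)*(a - 4)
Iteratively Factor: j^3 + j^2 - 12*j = (j)*(j^2 + j - 12) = j*(j - 3)*(j + 4)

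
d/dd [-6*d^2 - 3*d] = -12*d - 3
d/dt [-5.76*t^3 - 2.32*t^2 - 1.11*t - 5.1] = -17.28*t^2 - 4.64*t - 1.11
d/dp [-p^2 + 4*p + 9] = 4 - 2*p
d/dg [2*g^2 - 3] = 4*g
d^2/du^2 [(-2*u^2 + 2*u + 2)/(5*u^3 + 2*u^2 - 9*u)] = 4*(-25*u^6 + 75*u^5 + 45*u^4 + 111*u^3 - 123*u^2 - 54*u + 81)/(u^3*(125*u^6 + 150*u^5 - 615*u^4 - 532*u^3 + 1107*u^2 + 486*u - 729))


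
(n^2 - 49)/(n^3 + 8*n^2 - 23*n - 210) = (n - 7)/(n^2 + n - 30)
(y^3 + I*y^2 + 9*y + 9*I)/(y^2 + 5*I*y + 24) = (y^2 + 4*I*y - 3)/(y + 8*I)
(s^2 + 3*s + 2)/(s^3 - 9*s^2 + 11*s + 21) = (s + 2)/(s^2 - 10*s + 21)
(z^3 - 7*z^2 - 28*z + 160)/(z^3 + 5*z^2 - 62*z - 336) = (z^2 + z - 20)/(z^2 + 13*z + 42)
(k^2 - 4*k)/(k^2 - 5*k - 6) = k*(4 - k)/(-k^2 + 5*k + 6)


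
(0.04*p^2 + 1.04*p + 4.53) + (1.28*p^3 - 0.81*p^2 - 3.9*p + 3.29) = 1.28*p^3 - 0.77*p^2 - 2.86*p + 7.82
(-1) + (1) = 0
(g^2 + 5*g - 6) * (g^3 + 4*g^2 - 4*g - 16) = g^5 + 9*g^4 + 10*g^3 - 60*g^2 - 56*g + 96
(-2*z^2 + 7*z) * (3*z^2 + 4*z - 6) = -6*z^4 + 13*z^3 + 40*z^2 - 42*z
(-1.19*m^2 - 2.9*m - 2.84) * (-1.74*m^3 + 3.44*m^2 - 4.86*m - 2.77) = 2.0706*m^5 + 0.952400000000001*m^4 + 0.749000000000001*m^3 + 7.6207*m^2 + 21.8354*m + 7.8668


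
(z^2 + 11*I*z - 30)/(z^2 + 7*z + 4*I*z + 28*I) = (z^2 + 11*I*z - 30)/(z^2 + z*(7 + 4*I) + 28*I)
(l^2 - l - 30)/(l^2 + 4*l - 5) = (l - 6)/(l - 1)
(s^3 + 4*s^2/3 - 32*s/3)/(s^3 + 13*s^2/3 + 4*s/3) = (3*s - 8)/(3*s + 1)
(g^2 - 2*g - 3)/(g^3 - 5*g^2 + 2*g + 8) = (g - 3)/(g^2 - 6*g + 8)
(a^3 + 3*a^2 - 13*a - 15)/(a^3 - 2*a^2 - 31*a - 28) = (a^2 + 2*a - 15)/(a^2 - 3*a - 28)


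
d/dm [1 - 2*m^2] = -4*m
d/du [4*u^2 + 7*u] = 8*u + 7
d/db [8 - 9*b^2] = -18*b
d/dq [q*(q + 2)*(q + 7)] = 3*q^2 + 18*q + 14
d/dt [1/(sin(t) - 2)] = -cos(t)/(sin(t) - 2)^2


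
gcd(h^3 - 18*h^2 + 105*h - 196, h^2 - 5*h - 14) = h - 7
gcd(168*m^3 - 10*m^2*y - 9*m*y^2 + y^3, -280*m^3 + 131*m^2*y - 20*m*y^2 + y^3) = -7*m + y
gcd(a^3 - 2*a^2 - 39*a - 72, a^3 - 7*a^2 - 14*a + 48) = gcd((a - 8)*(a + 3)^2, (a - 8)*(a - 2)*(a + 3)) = a^2 - 5*a - 24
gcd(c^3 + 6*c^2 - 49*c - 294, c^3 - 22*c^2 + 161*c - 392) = c - 7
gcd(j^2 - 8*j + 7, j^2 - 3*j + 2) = j - 1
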